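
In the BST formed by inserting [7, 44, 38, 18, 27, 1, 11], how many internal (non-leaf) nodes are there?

Tree built from: [7, 44, 38, 18, 27, 1, 11]
Tree (level-order array): [7, 1, 44, None, None, 38, None, 18, None, 11, 27]
Rule: An internal node has at least one child.
Per-node child counts:
  node 7: 2 child(ren)
  node 1: 0 child(ren)
  node 44: 1 child(ren)
  node 38: 1 child(ren)
  node 18: 2 child(ren)
  node 11: 0 child(ren)
  node 27: 0 child(ren)
Matching nodes: [7, 44, 38, 18]
Count of internal (non-leaf) nodes: 4


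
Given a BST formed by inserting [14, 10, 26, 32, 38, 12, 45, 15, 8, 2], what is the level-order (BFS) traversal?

Tree insertion order: [14, 10, 26, 32, 38, 12, 45, 15, 8, 2]
Tree (level-order array): [14, 10, 26, 8, 12, 15, 32, 2, None, None, None, None, None, None, 38, None, None, None, 45]
BFS from the root, enqueuing left then right child of each popped node:
  queue [14] -> pop 14, enqueue [10, 26], visited so far: [14]
  queue [10, 26] -> pop 10, enqueue [8, 12], visited so far: [14, 10]
  queue [26, 8, 12] -> pop 26, enqueue [15, 32], visited so far: [14, 10, 26]
  queue [8, 12, 15, 32] -> pop 8, enqueue [2], visited so far: [14, 10, 26, 8]
  queue [12, 15, 32, 2] -> pop 12, enqueue [none], visited so far: [14, 10, 26, 8, 12]
  queue [15, 32, 2] -> pop 15, enqueue [none], visited so far: [14, 10, 26, 8, 12, 15]
  queue [32, 2] -> pop 32, enqueue [38], visited so far: [14, 10, 26, 8, 12, 15, 32]
  queue [2, 38] -> pop 2, enqueue [none], visited so far: [14, 10, 26, 8, 12, 15, 32, 2]
  queue [38] -> pop 38, enqueue [45], visited so far: [14, 10, 26, 8, 12, 15, 32, 2, 38]
  queue [45] -> pop 45, enqueue [none], visited so far: [14, 10, 26, 8, 12, 15, 32, 2, 38, 45]
Result: [14, 10, 26, 8, 12, 15, 32, 2, 38, 45]


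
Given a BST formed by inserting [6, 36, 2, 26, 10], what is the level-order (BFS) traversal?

Tree insertion order: [6, 36, 2, 26, 10]
Tree (level-order array): [6, 2, 36, None, None, 26, None, 10]
BFS from the root, enqueuing left then right child of each popped node:
  queue [6] -> pop 6, enqueue [2, 36], visited so far: [6]
  queue [2, 36] -> pop 2, enqueue [none], visited so far: [6, 2]
  queue [36] -> pop 36, enqueue [26], visited so far: [6, 2, 36]
  queue [26] -> pop 26, enqueue [10], visited so far: [6, 2, 36, 26]
  queue [10] -> pop 10, enqueue [none], visited so far: [6, 2, 36, 26, 10]
Result: [6, 2, 36, 26, 10]


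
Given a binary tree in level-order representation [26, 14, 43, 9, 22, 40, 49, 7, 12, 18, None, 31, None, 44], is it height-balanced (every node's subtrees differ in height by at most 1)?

Tree (level-order array): [26, 14, 43, 9, 22, 40, 49, 7, 12, 18, None, 31, None, 44]
Definition: a tree is height-balanced if, at every node, |h(left) - h(right)| <= 1 (empty subtree has height -1).
Bottom-up per-node check:
  node 7: h_left=-1, h_right=-1, diff=0 [OK], height=0
  node 12: h_left=-1, h_right=-1, diff=0 [OK], height=0
  node 9: h_left=0, h_right=0, diff=0 [OK], height=1
  node 18: h_left=-1, h_right=-1, diff=0 [OK], height=0
  node 22: h_left=0, h_right=-1, diff=1 [OK], height=1
  node 14: h_left=1, h_right=1, diff=0 [OK], height=2
  node 31: h_left=-1, h_right=-1, diff=0 [OK], height=0
  node 40: h_left=0, h_right=-1, diff=1 [OK], height=1
  node 44: h_left=-1, h_right=-1, diff=0 [OK], height=0
  node 49: h_left=0, h_right=-1, diff=1 [OK], height=1
  node 43: h_left=1, h_right=1, diff=0 [OK], height=2
  node 26: h_left=2, h_right=2, diff=0 [OK], height=3
All nodes satisfy the balance condition.
Result: Balanced


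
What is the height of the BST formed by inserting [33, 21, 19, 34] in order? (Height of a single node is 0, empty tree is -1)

Insertion order: [33, 21, 19, 34]
Tree (level-order array): [33, 21, 34, 19]
Compute height bottom-up (empty subtree = -1):
  height(19) = 1 + max(-1, -1) = 0
  height(21) = 1 + max(0, -1) = 1
  height(34) = 1 + max(-1, -1) = 0
  height(33) = 1 + max(1, 0) = 2
Height = 2


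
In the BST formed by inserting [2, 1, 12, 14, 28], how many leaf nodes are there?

Tree built from: [2, 1, 12, 14, 28]
Tree (level-order array): [2, 1, 12, None, None, None, 14, None, 28]
Rule: A leaf has 0 children.
Per-node child counts:
  node 2: 2 child(ren)
  node 1: 0 child(ren)
  node 12: 1 child(ren)
  node 14: 1 child(ren)
  node 28: 0 child(ren)
Matching nodes: [1, 28]
Count of leaf nodes: 2


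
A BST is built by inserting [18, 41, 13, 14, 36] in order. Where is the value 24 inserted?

Starting tree (level order): [18, 13, 41, None, 14, 36]
Insertion path: 18 -> 41 -> 36
Result: insert 24 as left child of 36
Final tree (level order): [18, 13, 41, None, 14, 36, None, None, None, 24]


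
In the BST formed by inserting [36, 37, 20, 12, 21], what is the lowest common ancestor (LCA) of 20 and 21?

Tree insertion order: [36, 37, 20, 12, 21]
Tree (level-order array): [36, 20, 37, 12, 21]
In a BST, the LCA of p=20, q=21 is the first node v on the
root-to-leaf path with p <= v <= q (go left if both < v, right if both > v).
Walk from root:
  at 36: both 20 and 21 < 36, go left
  at 20: 20 <= 20 <= 21, this is the LCA
LCA = 20


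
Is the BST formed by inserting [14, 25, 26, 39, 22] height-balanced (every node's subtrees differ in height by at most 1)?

Tree (level-order array): [14, None, 25, 22, 26, None, None, None, 39]
Definition: a tree is height-balanced if, at every node, |h(left) - h(right)| <= 1 (empty subtree has height -1).
Bottom-up per-node check:
  node 22: h_left=-1, h_right=-1, diff=0 [OK], height=0
  node 39: h_left=-1, h_right=-1, diff=0 [OK], height=0
  node 26: h_left=-1, h_right=0, diff=1 [OK], height=1
  node 25: h_left=0, h_right=1, diff=1 [OK], height=2
  node 14: h_left=-1, h_right=2, diff=3 [FAIL (|-1-2|=3 > 1)], height=3
Node 14 violates the condition: |-1 - 2| = 3 > 1.
Result: Not balanced


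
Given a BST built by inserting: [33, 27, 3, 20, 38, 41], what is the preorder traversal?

Tree insertion order: [33, 27, 3, 20, 38, 41]
Tree (level-order array): [33, 27, 38, 3, None, None, 41, None, 20]
Preorder traversal: [33, 27, 3, 20, 38, 41]


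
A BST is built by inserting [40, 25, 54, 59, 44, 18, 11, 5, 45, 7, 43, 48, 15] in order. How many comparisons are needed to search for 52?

Search path for 52: 40 -> 54 -> 44 -> 45 -> 48
Found: False
Comparisons: 5


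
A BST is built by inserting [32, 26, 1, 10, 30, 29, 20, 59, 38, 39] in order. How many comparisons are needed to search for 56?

Search path for 56: 32 -> 59 -> 38 -> 39
Found: False
Comparisons: 4


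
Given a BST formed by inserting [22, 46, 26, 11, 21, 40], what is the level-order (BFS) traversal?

Tree insertion order: [22, 46, 26, 11, 21, 40]
Tree (level-order array): [22, 11, 46, None, 21, 26, None, None, None, None, 40]
BFS from the root, enqueuing left then right child of each popped node:
  queue [22] -> pop 22, enqueue [11, 46], visited so far: [22]
  queue [11, 46] -> pop 11, enqueue [21], visited so far: [22, 11]
  queue [46, 21] -> pop 46, enqueue [26], visited so far: [22, 11, 46]
  queue [21, 26] -> pop 21, enqueue [none], visited so far: [22, 11, 46, 21]
  queue [26] -> pop 26, enqueue [40], visited so far: [22, 11, 46, 21, 26]
  queue [40] -> pop 40, enqueue [none], visited so far: [22, 11, 46, 21, 26, 40]
Result: [22, 11, 46, 21, 26, 40]


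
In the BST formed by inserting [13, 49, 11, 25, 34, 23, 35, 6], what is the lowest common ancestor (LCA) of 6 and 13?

Tree insertion order: [13, 49, 11, 25, 34, 23, 35, 6]
Tree (level-order array): [13, 11, 49, 6, None, 25, None, None, None, 23, 34, None, None, None, 35]
In a BST, the LCA of p=6, q=13 is the first node v on the
root-to-leaf path with p <= v <= q (go left if both < v, right if both > v).
Walk from root:
  at 13: 6 <= 13 <= 13, this is the LCA
LCA = 13


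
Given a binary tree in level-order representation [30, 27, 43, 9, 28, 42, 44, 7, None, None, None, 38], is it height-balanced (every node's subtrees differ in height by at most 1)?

Tree (level-order array): [30, 27, 43, 9, 28, 42, 44, 7, None, None, None, 38]
Definition: a tree is height-balanced if, at every node, |h(left) - h(right)| <= 1 (empty subtree has height -1).
Bottom-up per-node check:
  node 7: h_left=-1, h_right=-1, diff=0 [OK], height=0
  node 9: h_left=0, h_right=-1, diff=1 [OK], height=1
  node 28: h_left=-1, h_right=-1, diff=0 [OK], height=0
  node 27: h_left=1, h_right=0, diff=1 [OK], height=2
  node 38: h_left=-1, h_right=-1, diff=0 [OK], height=0
  node 42: h_left=0, h_right=-1, diff=1 [OK], height=1
  node 44: h_left=-1, h_right=-1, diff=0 [OK], height=0
  node 43: h_left=1, h_right=0, diff=1 [OK], height=2
  node 30: h_left=2, h_right=2, diff=0 [OK], height=3
All nodes satisfy the balance condition.
Result: Balanced


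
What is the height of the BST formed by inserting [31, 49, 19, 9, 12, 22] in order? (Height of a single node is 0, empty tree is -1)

Insertion order: [31, 49, 19, 9, 12, 22]
Tree (level-order array): [31, 19, 49, 9, 22, None, None, None, 12]
Compute height bottom-up (empty subtree = -1):
  height(12) = 1 + max(-1, -1) = 0
  height(9) = 1 + max(-1, 0) = 1
  height(22) = 1 + max(-1, -1) = 0
  height(19) = 1 + max(1, 0) = 2
  height(49) = 1 + max(-1, -1) = 0
  height(31) = 1 + max(2, 0) = 3
Height = 3


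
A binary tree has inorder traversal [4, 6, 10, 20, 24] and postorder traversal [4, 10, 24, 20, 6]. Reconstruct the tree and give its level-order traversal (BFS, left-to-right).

Inorder:   [4, 6, 10, 20, 24]
Postorder: [4, 10, 24, 20, 6]
Algorithm: postorder visits root last, so walk postorder right-to-left;
each value is the root of the current inorder slice — split it at that
value, recurse on the right subtree first, then the left.
Recursive splits:
  root=6; inorder splits into left=[4], right=[10, 20, 24]
  root=20; inorder splits into left=[10], right=[24]
  root=24; inorder splits into left=[], right=[]
  root=10; inorder splits into left=[], right=[]
  root=4; inorder splits into left=[], right=[]
Reconstructed level-order: [6, 4, 20, 10, 24]


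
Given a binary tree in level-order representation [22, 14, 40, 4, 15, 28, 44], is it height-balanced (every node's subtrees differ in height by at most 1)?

Tree (level-order array): [22, 14, 40, 4, 15, 28, 44]
Definition: a tree is height-balanced if, at every node, |h(left) - h(right)| <= 1 (empty subtree has height -1).
Bottom-up per-node check:
  node 4: h_left=-1, h_right=-1, diff=0 [OK], height=0
  node 15: h_left=-1, h_right=-1, diff=0 [OK], height=0
  node 14: h_left=0, h_right=0, diff=0 [OK], height=1
  node 28: h_left=-1, h_right=-1, diff=0 [OK], height=0
  node 44: h_left=-1, h_right=-1, diff=0 [OK], height=0
  node 40: h_left=0, h_right=0, diff=0 [OK], height=1
  node 22: h_left=1, h_right=1, diff=0 [OK], height=2
All nodes satisfy the balance condition.
Result: Balanced


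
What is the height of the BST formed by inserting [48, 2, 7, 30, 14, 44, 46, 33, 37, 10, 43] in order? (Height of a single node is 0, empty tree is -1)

Insertion order: [48, 2, 7, 30, 14, 44, 46, 33, 37, 10, 43]
Tree (level-order array): [48, 2, None, None, 7, None, 30, 14, 44, 10, None, 33, 46, None, None, None, 37, None, None, None, 43]
Compute height bottom-up (empty subtree = -1):
  height(10) = 1 + max(-1, -1) = 0
  height(14) = 1 + max(0, -1) = 1
  height(43) = 1 + max(-1, -1) = 0
  height(37) = 1 + max(-1, 0) = 1
  height(33) = 1 + max(-1, 1) = 2
  height(46) = 1 + max(-1, -1) = 0
  height(44) = 1 + max(2, 0) = 3
  height(30) = 1 + max(1, 3) = 4
  height(7) = 1 + max(-1, 4) = 5
  height(2) = 1 + max(-1, 5) = 6
  height(48) = 1 + max(6, -1) = 7
Height = 7


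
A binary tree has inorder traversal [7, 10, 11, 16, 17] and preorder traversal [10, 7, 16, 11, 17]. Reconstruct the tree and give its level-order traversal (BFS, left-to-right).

Inorder:  [7, 10, 11, 16, 17]
Preorder: [10, 7, 16, 11, 17]
Algorithm: preorder visits root first, so consume preorder in order;
for each root, split the current inorder slice at that value into
left-subtree inorder and right-subtree inorder, then recurse.
Recursive splits:
  root=10; inorder splits into left=[7], right=[11, 16, 17]
  root=7; inorder splits into left=[], right=[]
  root=16; inorder splits into left=[11], right=[17]
  root=11; inorder splits into left=[], right=[]
  root=17; inorder splits into left=[], right=[]
Reconstructed level-order: [10, 7, 16, 11, 17]


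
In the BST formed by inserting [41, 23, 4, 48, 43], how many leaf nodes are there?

Tree built from: [41, 23, 4, 48, 43]
Tree (level-order array): [41, 23, 48, 4, None, 43]
Rule: A leaf has 0 children.
Per-node child counts:
  node 41: 2 child(ren)
  node 23: 1 child(ren)
  node 4: 0 child(ren)
  node 48: 1 child(ren)
  node 43: 0 child(ren)
Matching nodes: [4, 43]
Count of leaf nodes: 2


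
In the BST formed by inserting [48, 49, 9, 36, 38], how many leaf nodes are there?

Tree built from: [48, 49, 9, 36, 38]
Tree (level-order array): [48, 9, 49, None, 36, None, None, None, 38]
Rule: A leaf has 0 children.
Per-node child counts:
  node 48: 2 child(ren)
  node 9: 1 child(ren)
  node 36: 1 child(ren)
  node 38: 0 child(ren)
  node 49: 0 child(ren)
Matching nodes: [38, 49]
Count of leaf nodes: 2


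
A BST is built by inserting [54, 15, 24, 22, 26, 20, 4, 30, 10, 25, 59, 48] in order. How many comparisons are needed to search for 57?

Search path for 57: 54 -> 59
Found: False
Comparisons: 2


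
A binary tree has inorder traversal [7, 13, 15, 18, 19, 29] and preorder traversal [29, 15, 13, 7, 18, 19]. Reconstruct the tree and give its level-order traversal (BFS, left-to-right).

Inorder:  [7, 13, 15, 18, 19, 29]
Preorder: [29, 15, 13, 7, 18, 19]
Algorithm: preorder visits root first, so consume preorder in order;
for each root, split the current inorder slice at that value into
left-subtree inorder and right-subtree inorder, then recurse.
Recursive splits:
  root=29; inorder splits into left=[7, 13, 15, 18, 19], right=[]
  root=15; inorder splits into left=[7, 13], right=[18, 19]
  root=13; inorder splits into left=[7], right=[]
  root=7; inorder splits into left=[], right=[]
  root=18; inorder splits into left=[], right=[19]
  root=19; inorder splits into left=[], right=[]
Reconstructed level-order: [29, 15, 13, 18, 7, 19]


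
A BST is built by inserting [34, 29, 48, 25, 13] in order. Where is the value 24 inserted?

Starting tree (level order): [34, 29, 48, 25, None, None, None, 13]
Insertion path: 34 -> 29 -> 25 -> 13
Result: insert 24 as right child of 13
Final tree (level order): [34, 29, 48, 25, None, None, None, 13, None, None, 24]


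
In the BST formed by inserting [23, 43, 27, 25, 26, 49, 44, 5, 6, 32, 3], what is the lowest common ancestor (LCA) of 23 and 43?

Tree insertion order: [23, 43, 27, 25, 26, 49, 44, 5, 6, 32, 3]
Tree (level-order array): [23, 5, 43, 3, 6, 27, 49, None, None, None, None, 25, 32, 44, None, None, 26]
In a BST, the LCA of p=23, q=43 is the first node v on the
root-to-leaf path with p <= v <= q (go left if both < v, right if both > v).
Walk from root:
  at 23: 23 <= 23 <= 43, this is the LCA
LCA = 23


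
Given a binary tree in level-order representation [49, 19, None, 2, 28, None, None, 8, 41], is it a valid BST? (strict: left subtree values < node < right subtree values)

Level-order array: [49, 19, None, 2, 28, None, None, 8, 41]
Validate using subtree bounds (lo, hi): at each node, require lo < value < hi,
then recurse left with hi=value and right with lo=value.
Preorder trace (stopping at first violation):
  at node 49 with bounds (-inf, +inf): OK
  at node 19 with bounds (-inf, 49): OK
  at node 2 with bounds (-inf, 19): OK
  at node 28 with bounds (19, 49): OK
  at node 8 with bounds (19, 28): VIOLATION
Node 8 violates its bound: not (19 < 8 < 28).
Result: Not a valid BST


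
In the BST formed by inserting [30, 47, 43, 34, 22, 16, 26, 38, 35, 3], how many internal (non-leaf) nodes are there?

Tree built from: [30, 47, 43, 34, 22, 16, 26, 38, 35, 3]
Tree (level-order array): [30, 22, 47, 16, 26, 43, None, 3, None, None, None, 34, None, None, None, None, 38, 35]
Rule: An internal node has at least one child.
Per-node child counts:
  node 30: 2 child(ren)
  node 22: 2 child(ren)
  node 16: 1 child(ren)
  node 3: 0 child(ren)
  node 26: 0 child(ren)
  node 47: 1 child(ren)
  node 43: 1 child(ren)
  node 34: 1 child(ren)
  node 38: 1 child(ren)
  node 35: 0 child(ren)
Matching nodes: [30, 22, 16, 47, 43, 34, 38]
Count of internal (non-leaf) nodes: 7


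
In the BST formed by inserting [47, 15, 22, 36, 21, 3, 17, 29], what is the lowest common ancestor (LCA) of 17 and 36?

Tree insertion order: [47, 15, 22, 36, 21, 3, 17, 29]
Tree (level-order array): [47, 15, None, 3, 22, None, None, 21, 36, 17, None, 29]
In a BST, the LCA of p=17, q=36 is the first node v on the
root-to-leaf path with p <= v <= q (go left if both < v, right if both > v).
Walk from root:
  at 47: both 17 and 36 < 47, go left
  at 15: both 17 and 36 > 15, go right
  at 22: 17 <= 22 <= 36, this is the LCA
LCA = 22


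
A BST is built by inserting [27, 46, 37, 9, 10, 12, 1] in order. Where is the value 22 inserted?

Starting tree (level order): [27, 9, 46, 1, 10, 37, None, None, None, None, 12]
Insertion path: 27 -> 9 -> 10 -> 12
Result: insert 22 as right child of 12
Final tree (level order): [27, 9, 46, 1, 10, 37, None, None, None, None, 12, None, None, None, 22]


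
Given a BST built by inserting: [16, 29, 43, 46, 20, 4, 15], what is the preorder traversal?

Tree insertion order: [16, 29, 43, 46, 20, 4, 15]
Tree (level-order array): [16, 4, 29, None, 15, 20, 43, None, None, None, None, None, 46]
Preorder traversal: [16, 4, 15, 29, 20, 43, 46]


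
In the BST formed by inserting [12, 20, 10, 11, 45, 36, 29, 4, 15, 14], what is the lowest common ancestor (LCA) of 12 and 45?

Tree insertion order: [12, 20, 10, 11, 45, 36, 29, 4, 15, 14]
Tree (level-order array): [12, 10, 20, 4, 11, 15, 45, None, None, None, None, 14, None, 36, None, None, None, 29]
In a BST, the LCA of p=12, q=45 is the first node v on the
root-to-leaf path with p <= v <= q (go left if both < v, right if both > v).
Walk from root:
  at 12: 12 <= 12 <= 45, this is the LCA
LCA = 12


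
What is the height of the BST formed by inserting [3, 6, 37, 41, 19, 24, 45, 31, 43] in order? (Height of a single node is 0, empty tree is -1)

Insertion order: [3, 6, 37, 41, 19, 24, 45, 31, 43]
Tree (level-order array): [3, None, 6, None, 37, 19, 41, None, 24, None, 45, None, 31, 43]
Compute height bottom-up (empty subtree = -1):
  height(31) = 1 + max(-1, -1) = 0
  height(24) = 1 + max(-1, 0) = 1
  height(19) = 1 + max(-1, 1) = 2
  height(43) = 1 + max(-1, -1) = 0
  height(45) = 1 + max(0, -1) = 1
  height(41) = 1 + max(-1, 1) = 2
  height(37) = 1 + max(2, 2) = 3
  height(6) = 1 + max(-1, 3) = 4
  height(3) = 1 + max(-1, 4) = 5
Height = 5


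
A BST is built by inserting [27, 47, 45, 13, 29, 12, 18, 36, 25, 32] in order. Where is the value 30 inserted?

Starting tree (level order): [27, 13, 47, 12, 18, 45, None, None, None, None, 25, 29, None, None, None, None, 36, 32]
Insertion path: 27 -> 47 -> 45 -> 29 -> 36 -> 32
Result: insert 30 as left child of 32
Final tree (level order): [27, 13, 47, 12, 18, 45, None, None, None, None, 25, 29, None, None, None, None, 36, 32, None, 30]


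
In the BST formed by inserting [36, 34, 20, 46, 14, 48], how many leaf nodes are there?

Tree built from: [36, 34, 20, 46, 14, 48]
Tree (level-order array): [36, 34, 46, 20, None, None, 48, 14]
Rule: A leaf has 0 children.
Per-node child counts:
  node 36: 2 child(ren)
  node 34: 1 child(ren)
  node 20: 1 child(ren)
  node 14: 0 child(ren)
  node 46: 1 child(ren)
  node 48: 0 child(ren)
Matching nodes: [14, 48]
Count of leaf nodes: 2


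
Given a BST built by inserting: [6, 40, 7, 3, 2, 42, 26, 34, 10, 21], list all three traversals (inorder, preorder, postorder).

Tree insertion order: [6, 40, 7, 3, 2, 42, 26, 34, 10, 21]
Tree (level-order array): [6, 3, 40, 2, None, 7, 42, None, None, None, 26, None, None, 10, 34, None, 21]
Inorder (L, root, R): [2, 3, 6, 7, 10, 21, 26, 34, 40, 42]
Preorder (root, L, R): [6, 3, 2, 40, 7, 26, 10, 21, 34, 42]
Postorder (L, R, root): [2, 3, 21, 10, 34, 26, 7, 42, 40, 6]


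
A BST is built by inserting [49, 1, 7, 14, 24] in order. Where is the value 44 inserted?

Starting tree (level order): [49, 1, None, None, 7, None, 14, None, 24]
Insertion path: 49 -> 1 -> 7 -> 14 -> 24
Result: insert 44 as right child of 24
Final tree (level order): [49, 1, None, None, 7, None, 14, None, 24, None, 44]


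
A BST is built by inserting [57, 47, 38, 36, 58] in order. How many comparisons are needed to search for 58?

Search path for 58: 57 -> 58
Found: True
Comparisons: 2


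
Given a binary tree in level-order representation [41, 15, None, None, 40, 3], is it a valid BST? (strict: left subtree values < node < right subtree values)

Level-order array: [41, 15, None, None, 40, 3]
Validate using subtree bounds (lo, hi): at each node, require lo < value < hi,
then recurse left with hi=value and right with lo=value.
Preorder trace (stopping at first violation):
  at node 41 with bounds (-inf, +inf): OK
  at node 15 with bounds (-inf, 41): OK
  at node 40 with bounds (15, 41): OK
  at node 3 with bounds (15, 40): VIOLATION
Node 3 violates its bound: not (15 < 3 < 40).
Result: Not a valid BST


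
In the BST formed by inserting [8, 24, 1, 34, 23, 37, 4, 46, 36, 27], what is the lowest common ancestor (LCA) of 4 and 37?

Tree insertion order: [8, 24, 1, 34, 23, 37, 4, 46, 36, 27]
Tree (level-order array): [8, 1, 24, None, 4, 23, 34, None, None, None, None, 27, 37, None, None, 36, 46]
In a BST, the LCA of p=4, q=37 is the first node v on the
root-to-leaf path with p <= v <= q (go left if both < v, right if both > v).
Walk from root:
  at 8: 4 <= 8 <= 37, this is the LCA
LCA = 8


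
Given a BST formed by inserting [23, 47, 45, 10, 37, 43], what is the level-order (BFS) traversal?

Tree insertion order: [23, 47, 45, 10, 37, 43]
Tree (level-order array): [23, 10, 47, None, None, 45, None, 37, None, None, 43]
BFS from the root, enqueuing left then right child of each popped node:
  queue [23] -> pop 23, enqueue [10, 47], visited so far: [23]
  queue [10, 47] -> pop 10, enqueue [none], visited so far: [23, 10]
  queue [47] -> pop 47, enqueue [45], visited so far: [23, 10, 47]
  queue [45] -> pop 45, enqueue [37], visited so far: [23, 10, 47, 45]
  queue [37] -> pop 37, enqueue [43], visited so far: [23, 10, 47, 45, 37]
  queue [43] -> pop 43, enqueue [none], visited so far: [23, 10, 47, 45, 37, 43]
Result: [23, 10, 47, 45, 37, 43]


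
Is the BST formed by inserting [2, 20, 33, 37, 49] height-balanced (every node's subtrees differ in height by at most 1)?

Tree (level-order array): [2, None, 20, None, 33, None, 37, None, 49]
Definition: a tree is height-balanced if, at every node, |h(left) - h(right)| <= 1 (empty subtree has height -1).
Bottom-up per-node check:
  node 49: h_left=-1, h_right=-1, diff=0 [OK], height=0
  node 37: h_left=-1, h_right=0, diff=1 [OK], height=1
  node 33: h_left=-1, h_right=1, diff=2 [FAIL (|-1-1|=2 > 1)], height=2
  node 20: h_left=-1, h_right=2, diff=3 [FAIL (|-1-2|=3 > 1)], height=3
  node 2: h_left=-1, h_right=3, diff=4 [FAIL (|-1-3|=4 > 1)], height=4
Node 33 violates the condition: |-1 - 1| = 2 > 1.
Result: Not balanced


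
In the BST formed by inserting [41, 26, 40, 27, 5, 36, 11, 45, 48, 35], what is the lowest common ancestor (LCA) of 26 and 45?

Tree insertion order: [41, 26, 40, 27, 5, 36, 11, 45, 48, 35]
Tree (level-order array): [41, 26, 45, 5, 40, None, 48, None, 11, 27, None, None, None, None, None, None, 36, 35]
In a BST, the LCA of p=26, q=45 is the first node v on the
root-to-leaf path with p <= v <= q (go left if both < v, right if both > v).
Walk from root:
  at 41: 26 <= 41 <= 45, this is the LCA
LCA = 41


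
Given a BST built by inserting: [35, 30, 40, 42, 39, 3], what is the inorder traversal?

Tree insertion order: [35, 30, 40, 42, 39, 3]
Tree (level-order array): [35, 30, 40, 3, None, 39, 42]
Inorder traversal: [3, 30, 35, 39, 40, 42]


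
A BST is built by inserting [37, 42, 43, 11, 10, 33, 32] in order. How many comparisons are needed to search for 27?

Search path for 27: 37 -> 11 -> 33 -> 32
Found: False
Comparisons: 4


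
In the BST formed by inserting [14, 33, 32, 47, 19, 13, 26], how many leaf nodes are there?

Tree built from: [14, 33, 32, 47, 19, 13, 26]
Tree (level-order array): [14, 13, 33, None, None, 32, 47, 19, None, None, None, None, 26]
Rule: A leaf has 0 children.
Per-node child counts:
  node 14: 2 child(ren)
  node 13: 0 child(ren)
  node 33: 2 child(ren)
  node 32: 1 child(ren)
  node 19: 1 child(ren)
  node 26: 0 child(ren)
  node 47: 0 child(ren)
Matching nodes: [13, 26, 47]
Count of leaf nodes: 3


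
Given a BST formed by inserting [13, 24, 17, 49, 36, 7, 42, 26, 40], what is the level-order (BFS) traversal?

Tree insertion order: [13, 24, 17, 49, 36, 7, 42, 26, 40]
Tree (level-order array): [13, 7, 24, None, None, 17, 49, None, None, 36, None, 26, 42, None, None, 40]
BFS from the root, enqueuing left then right child of each popped node:
  queue [13] -> pop 13, enqueue [7, 24], visited so far: [13]
  queue [7, 24] -> pop 7, enqueue [none], visited so far: [13, 7]
  queue [24] -> pop 24, enqueue [17, 49], visited so far: [13, 7, 24]
  queue [17, 49] -> pop 17, enqueue [none], visited so far: [13, 7, 24, 17]
  queue [49] -> pop 49, enqueue [36], visited so far: [13, 7, 24, 17, 49]
  queue [36] -> pop 36, enqueue [26, 42], visited so far: [13, 7, 24, 17, 49, 36]
  queue [26, 42] -> pop 26, enqueue [none], visited so far: [13, 7, 24, 17, 49, 36, 26]
  queue [42] -> pop 42, enqueue [40], visited so far: [13, 7, 24, 17, 49, 36, 26, 42]
  queue [40] -> pop 40, enqueue [none], visited so far: [13, 7, 24, 17, 49, 36, 26, 42, 40]
Result: [13, 7, 24, 17, 49, 36, 26, 42, 40]


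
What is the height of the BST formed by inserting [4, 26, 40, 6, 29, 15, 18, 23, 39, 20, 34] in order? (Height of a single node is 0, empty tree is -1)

Insertion order: [4, 26, 40, 6, 29, 15, 18, 23, 39, 20, 34]
Tree (level-order array): [4, None, 26, 6, 40, None, 15, 29, None, None, 18, None, 39, None, 23, 34, None, 20]
Compute height bottom-up (empty subtree = -1):
  height(20) = 1 + max(-1, -1) = 0
  height(23) = 1 + max(0, -1) = 1
  height(18) = 1 + max(-1, 1) = 2
  height(15) = 1 + max(-1, 2) = 3
  height(6) = 1 + max(-1, 3) = 4
  height(34) = 1 + max(-1, -1) = 0
  height(39) = 1 + max(0, -1) = 1
  height(29) = 1 + max(-1, 1) = 2
  height(40) = 1 + max(2, -1) = 3
  height(26) = 1 + max(4, 3) = 5
  height(4) = 1 + max(-1, 5) = 6
Height = 6


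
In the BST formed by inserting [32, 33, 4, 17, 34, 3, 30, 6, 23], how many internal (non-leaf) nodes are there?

Tree built from: [32, 33, 4, 17, 34, 3, 30, 6, 23]
Tree (level-order array): [32, 4, 33, 3, 17, None, 34, None, None, 6, 30, None, None, None, None, 23]
Rule: An internal node has at least one child.
Per-node child counts:
  node 32: 2 child(ren)
  node 4: 2 child(ren)
  node 3: 0 child(ren)
  node 17: 2 child(ren)
  node 6: 0 child(ren)
  node 30: 1 child(ren)
  node 23: 0 child(ren)
  node 33: 1 child(ren)
  node 34: 0 child(ren)
Matching nodes: [32, 4, 17, 30, 33]
Count of internal (non-leaf) nodes: 5


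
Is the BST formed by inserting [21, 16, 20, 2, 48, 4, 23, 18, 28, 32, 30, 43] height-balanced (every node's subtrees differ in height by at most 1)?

Tree (level-order array): [21, 16, 48, 2, 20, 23, None, None, 4, 18, None, None, 28, None, None, None, None, None, 32, 30, 43]
Definition: a tree is height-balanced if, at every node, |h(left) - h(right)| <= 1 (empty subtree has height -1).
Bottom-up per-node check:
  node 4: h_left=-1, h_right=-1, diff=0 [OK], height=0
  node 2: h_left=-1, h_right=0, diff=1 [OK], height=1
  node 18: h_left=-1, h_right=-1, diff=0 [OK], height=0
  node 20: h_left=0, h_right=-1, diff=1 [OK], height=1
  node 16: h_left=1, h_right=1, diff=0 [OK], height=2
  node 30: h_left=-1, h_right=-1, diff=0 [OK], height=0
  node 43: h_left=-1, h_right=-1, diff=0 [OK], height=0
  node 32: h_left=0, h_right=0, diff=0 [OK], height=1
  node 28: h_left=-1, h_right=1, diff=2 [FAIL (|-1-1|=2 > 1)], height=2
  node 23: h_left=-1, h_right=2, diff=3 [FAIL (|-1-2|=3 > 1)], height=3
  node 48: h_left=3, h_right=-1, diff=4 [FAIL (|3--1|=4 > 1)], height=4
  node 21: h_left=2, h_right=4, diff=2 [FAIL (|2-4|=2 > 1)], height=5
Node 28 violates the condition: |-1 - 1| = 2 > 1.
Result: Not balanced


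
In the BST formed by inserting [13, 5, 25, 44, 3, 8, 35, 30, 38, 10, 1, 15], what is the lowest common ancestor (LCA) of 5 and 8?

Tree insertion order: [13, 5, 25, 44, 3, 8, 35, 30, 38, 10, 1, 15]
Tree (level-order array): [13, 5, 25, 3, 8, 15, 44, 1, None, None, 10, None, None, 35, None, None, None, None, None, 30, 38]
In a BST, the LCA of p=5, q=8 is the first node v on the
root-to-leaf path with p <= v <= q (go left if both < v, right if both > v).
Walk from root:
  at 13: both 5 and 8 < 13, go left
  at 5: 5 <= 5 <= 8, this is the LCA
LCA = 5


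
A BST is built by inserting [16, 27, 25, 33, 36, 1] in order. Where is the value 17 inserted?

Starting tree (level order): [16, 1, 27, None, None, 25, 33, None, None, None, 36]
Insertion path: 16 -> 27 -> 25
Result: insert 17 as left child of 25
Final tree (level order): [16, 1, 27, None, None, 25, 33, 17, None, None, 36]


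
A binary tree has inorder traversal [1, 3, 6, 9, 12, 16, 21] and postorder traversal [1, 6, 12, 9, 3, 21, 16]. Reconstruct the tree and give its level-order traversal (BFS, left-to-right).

Inorder:   [1, 3, 6, 9, 12, 16, 21]
Postorder: [1, 6, 12, 9, 3, 21, 16]
Algorithm: postorder visits root last, so walk postorder right-to-left;
each value is the root of the current inorder slice — split it at that
value, recurse on the right subtree first, then the left.
Recursive splits:
  root=16; inorder splits into left=[1, 3, 6, 9, 12], right=[21]
  root=21; inorder splits into left=[], right=[]
  root=3; inorder splits into left=[1], right=[6, 9, 12]
  root=9; inorder splits into left=[6], right=[12]
  root=12; inorder splits into left=[], right=[]
  root=6; inorder splits into left=[], right=[]
  root=1; inorder splits into left=[], right=[]
Reconstructed level-order: [16, 3, 21, 1, 9, 6, 12]


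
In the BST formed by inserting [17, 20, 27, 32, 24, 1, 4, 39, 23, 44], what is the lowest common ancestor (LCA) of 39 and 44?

Tree insertion order: [17, 20, 27, 32, 24, 1, 4, 39, 23, 44]
Tree (level-order array): [17, 1, 20, None, 4, None, 27, None, None, 24, 32, 23, None, None, 39, None, None, None, 44]
In a BST, the LCA of p=39, q=44 is the first node v on the
root-to-leaf path with p <= v <= q (go left if both < v, right if both > v).
Walk from root:
  at 17: both 39 and 44 > 17, go right
  at 20: both 39 and 44 > 20, go right
  at 27: both 39 and 44 > 27, go right
  at 32: both 39 and 44 > 32, go right
  at 39: 39 <= 39 <= 44, this is the LCA
LCA = 39


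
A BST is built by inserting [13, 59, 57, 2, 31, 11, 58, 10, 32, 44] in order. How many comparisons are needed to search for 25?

Search path for 25: 13 -> 59 -> 57 -> 31
Found: False
Comparisons: 4


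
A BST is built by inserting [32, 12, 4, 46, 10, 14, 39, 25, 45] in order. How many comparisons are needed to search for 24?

Search path for 24: 32 -> 12 -> 14 -> 25
Found: False
Comparisons: 4


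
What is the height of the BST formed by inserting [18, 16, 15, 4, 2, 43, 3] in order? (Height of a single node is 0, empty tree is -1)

Insertion order: [18, 16, 15, 4, 2, 43, 3]
Tree (level-order array): [18, 16, 43, 15, None, None, None, 4, None, 2, None, None, 3]
Compute height bottom-up (empty subtree = -1):
  height(3) = 1 + max(-1, -1) = 0
  height(2) = 1 + max(-1, 0) = 1
  height(4) = 1 + max(1, -1) = 2
  height(15) = 1 + max(2, -1) = 3
  height(16) = 1 + max(3, -1) = 4
  height(43) = 1 + max(-1, -1) = 0
  height(18) = 1 + max(4, 0) = 5
Height = 5


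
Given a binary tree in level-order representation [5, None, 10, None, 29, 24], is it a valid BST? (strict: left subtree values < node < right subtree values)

Level-order array: [5, None, 10, None, 29, 24]
Validate using subtree bounds (lo, hi): at each node, require lo < value < hi,
then recurse left with hi=value and right with lo=value.
Preorder trace (stopping at first violation):
  at node 5 with bounds (-inf, +inf): OK
  at node 10 with bounds (5, +inf): OK
  at node 29 with bounds (10, +inf): OK
  at node 24 with bounds (10, 29): OK
No violation found at any node.
Result: Valid BST


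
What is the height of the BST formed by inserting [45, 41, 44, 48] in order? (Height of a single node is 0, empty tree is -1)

Insertion order: [45, 41, 44, 48]
Tree (level-order array): [45, 41, 48, None, 44]
Compute height bottom-up (empty subtree = -1):
  height(44) = 1 + max(-1, -1) = 0
  height(41) = 1 + max(-1, 0) = 1
  height(48) = 1 + max(-1, -1) = 0
  height(45) = 1 + max(1, 0) = 2
Height = 2


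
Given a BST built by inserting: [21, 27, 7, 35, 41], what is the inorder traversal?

Tree insertion order: [21, 27, 7, 35, 41]
Tree (level-order array): [21, 7, 27, None, None, None, 35, None, 41]
Inorder traversal: [7, 21, 27, 35, 41]


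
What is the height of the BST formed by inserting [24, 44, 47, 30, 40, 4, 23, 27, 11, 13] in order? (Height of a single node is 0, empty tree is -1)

Insertion order: [24, 44, 47, 30, 40, 4, 23, 27, 11, 13]
Tree (level-order array): [24, 4, 44, None, 23, 30, 47, 11, None, 27, 40, None, None, None, 13]
Compute height bottom-up (empty subtree = -1):
  height(13) = 1 + max(-1, -1) = 0
  height(11) = 1 + max(-1, 0) = 1
  height(23) = 1 + max(1, -1) = 2
  height(4) = 1 + max(-1, 2) = 3
  height(27) = 1 + max(-1, -1) = 0
  height(40) = 1 + max(-1, -1) = 0
  height(30) = 1 + max(0, 0) = 1
  height(47) = 1 + max(-1, -1) = 0
  height(44) = 1 + max(1, 0) = 2
  height(24) = 1 + max(3, 2) = 4
Height = 4


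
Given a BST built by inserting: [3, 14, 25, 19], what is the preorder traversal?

Tree insertion order: [3, 14, 25, 19]
Tree (level-order array): [3, None, 14, None, 25, 19]
Preorder traversal: [3, 14, 25, 19]


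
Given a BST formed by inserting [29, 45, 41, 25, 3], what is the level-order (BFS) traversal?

Tree insertion order: [29, 45, 41, 25, 3]
Tree (level-order array): [29, 25, 45, 3, None, 41]
BFS from the root, enqueuing left then right child of each popped node:
  queue [29] -> pop 29, enqueue [25, 45], visited so far: [29]
  queue [25, 45] -> pop 25, enqueue [3], visited so far: [29, 25]
  queue [45, 3] -> pop 45, enqueue [41], visited so far: [29, 25, 45]
  queue [3, 41] -> pop 3, enqueue [none], visited so far: [29, 25, 45, 3]
  queue [41] -> pop 41, enqueue [none], visited so far: [29, 25, 45, 3, 41]
Result: [29, 25, 45, 3, 41]


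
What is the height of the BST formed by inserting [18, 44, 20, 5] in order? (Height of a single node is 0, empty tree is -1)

Insertion order: [18, 44, 20, 5]
Tree (level-order array): [18, 5, 44, None, None, 20]
Compute height bottom-up (empty subtree = -1):
  height(5) = 1 + max(-1, -1) = 0
  height(20) = 1 + max(-1, -1) = 0
  height(44) = 1 + max(0, -1) = 1
  height(18) = 1 + max(0, 1) = 2
Height = 2


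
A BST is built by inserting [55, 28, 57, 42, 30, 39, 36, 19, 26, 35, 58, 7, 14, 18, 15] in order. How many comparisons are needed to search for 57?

Search path for 57: 55 -> 57
Found: True
Comparisons: 2


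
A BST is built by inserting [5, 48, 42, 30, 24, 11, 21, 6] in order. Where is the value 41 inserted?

Starting tree (level order): [5, None, 48, 42, None, 30, None, 24, None, 11, None, 6, 21]
Insertion path: 5 -> 48 -> 42 -> 30
Result: insert 41 as right child of 30
Final tree (level order): [5, None, 48, 42, None, 30, None, 24, 41, 11, None, None, None, 6, 21]


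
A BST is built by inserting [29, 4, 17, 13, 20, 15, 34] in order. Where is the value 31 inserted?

Starting tree (level order): [29, 4, 34, None, 17, None, None, 13, 20, None, 15]
Insertion path: 29 -> 34
Result: insert 31 as left child of 34
Final tree (level order): [29, 4, 34, None, 17, 31, None, 13, 20, None, None, None, 15]


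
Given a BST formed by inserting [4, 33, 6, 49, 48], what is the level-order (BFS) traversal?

Tree insertion order: [4, 33, 6, 49, 48]
Tree (level-order array): [4, None, 33, 6, 49, None, None, 48]
BFS from the root, enqueuing left then right child of each popped node:
  queue [4] -> pop 4, enqueue [33], visited so far: [4]
  queue [33] -> pop 33, enqueue [6, 49], visited so far: [4, 33]
  queue [6, 49] -> pop 6, enqueue [none], visited so far: [4, 33, 6]
  queue [49] -> pop 49, enqueue [48], visited so far: [4, 33, 6, 49]
  queue [48] -> pop 48, enqueue [none], visited so far: [4, 33, 6, 49, 48]
Result: [4, 33, 6, 49, 48]


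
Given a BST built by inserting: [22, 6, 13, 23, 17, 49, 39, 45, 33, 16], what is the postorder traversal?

Tree insertion order: [22, 6, 13, 23, 17, 49, 39, 45, 33, 16]
Tree (level-order array): [22, 6, 23, None, 13, None, 49, None, 17, 39, None, 16, None, 33, 45]
Postorder traversal: [16, 17, 13, 6, 33, 45, 39, 49, 23, 22]


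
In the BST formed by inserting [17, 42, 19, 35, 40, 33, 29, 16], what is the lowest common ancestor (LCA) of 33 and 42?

Tree insertion order: [17, 42, 19, 35, 40, 33, 29, 16]
Tree (level-order array): [17, 16, 42, None, None, 19, None, None, 35, 33, 40, 29]
In a BST, the LCA of p=33, q=42 is the first node v on the
root-to-leaf path with p <= v <= q (go left if both < v, right if both > v).
Walk from root:
  at 17: both 33 and 42 > 17, go right
  at 42: 33 <= 42 <= 42, this is the LCA
LCA = 42


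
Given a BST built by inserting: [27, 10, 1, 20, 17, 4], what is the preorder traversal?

Tree insertion order: [27, 10, 1, 20, 17, 4]
Tree (level-order array): [27, 10, None, 1, 20, None, 4, 17]
Preorder traversal: [27, 10, 1, 4, 20, 17]


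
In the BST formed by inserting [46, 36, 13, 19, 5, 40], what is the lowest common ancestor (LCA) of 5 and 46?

Tree insertion order: [46, 36, 13, 19, 5, 40]
Tree (level-order array): [46, 36, None, 13, 40, 5, 19]
In a BST, the LCA of p=5, q=46 is the first node v on the
root-to-leaf path with p <= v <= q (go left if both < v, right if both > v).
Walk from root:
  at 46: 5 <= 46 <= 46, this is the LCA
LCA = 46


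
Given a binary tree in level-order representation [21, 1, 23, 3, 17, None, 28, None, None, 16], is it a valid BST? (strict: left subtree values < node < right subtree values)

Level-order array: [21, 1, 23, 3, 17, None, 28, None, None, 16]
Validate using subtree bounds (lo, hi): at each node, require lo < value < hi,
then recurse left with hi=value and right with lo=value.
Preorder trace (stopping at first violation):
  at node 21 with bounds (-inf, +inf): OK
  at node 1 with bounds (-inf, 21): OK
  at node 3 with bounds (-inf, 1): VIOLATION
Node 3 violates its bound: not (-inf < 3 < 1).
Result: Not a valid BST


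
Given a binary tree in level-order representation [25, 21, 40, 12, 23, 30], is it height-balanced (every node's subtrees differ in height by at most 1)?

Tree (level-order array): [25, 21, 40, 12, 23, 30]
Definition: a tree is height-balanced if, at every node, |h(left) - h(right)| <= 1 (empty subtree has height -1).
Bottom-up per-node check:
  node 12: h_left=-1, h_right=-1, diff=0 [OK], height=0
  node 23: h_left=-1, h_right=-1, diff=0 [OK], height=0
  node 21: h_left=0, h_right=0, diff=0 [OK], height=1
  node 30: h_left=-1, h_right=-1, diff=0 [OK], height=0
  node 40: h_left=0, h_right=-1, diff=1 [OK], height=1
  node 25: h_left=1, h_right=1, diff=0 [OK], height=2
All nodes satisfy the balance condition.
Result: Balanced


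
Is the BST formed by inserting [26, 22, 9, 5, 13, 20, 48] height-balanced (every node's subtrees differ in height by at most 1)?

Tree (level-order array): [26, 22, 48, 9, None, None, None, 5, 13, None, None, None, 20]
Definition: a tree is height-balanced if, at every node, |h(left) - h(right)| <= 1 (empty subtree has height -1).
Bottom-up per-node check:
  node 5: h_left=-1, h_right=-1, diff=0 [OK], height=0
  node 20: h_left=-1, h_right=-1, diff=0 [OK], height=0
  node 13: h_left=-1, h_right=0, diff=1 [OK], height=1
  node 9: h_left=0, h_right=1, diff=1 [OK], height=2
  node 22: h_left=2, h_right=-1, diff=3 [FAIL (|2--1|=3 > 1)], height=3
  node 48: h_left=-1, h_right=-1, diff=0 [OK], height=0
  node 26: h_left=3, h_right=0, diff=3 [FAIL (|3-0|=3 > 1)], height=4
Node 22 violates the condition: |2 - -1| = 3 > 1.
Result: Not balanced
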